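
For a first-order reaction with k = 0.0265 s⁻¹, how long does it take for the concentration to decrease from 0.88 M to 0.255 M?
46.74 s

From ln[A] = ln[A]₀ - k·t: t = ln([A]₀/[A])/k = ln(0.88/0.255)/0.0265 = ln(3.4510)/0.0265 = 1.2387/0.0265 = 46.74 s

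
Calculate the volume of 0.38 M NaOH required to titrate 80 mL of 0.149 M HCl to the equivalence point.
V_{base} = 31.4 mL

At equivalence: moles acid = moles base.
moles HCl = 0.149 M × 0.08 L = 0.01192 mol
V_NaOH = 0.01192 mol ÷ 0.38 M = 0.03137 L = 31.4 mL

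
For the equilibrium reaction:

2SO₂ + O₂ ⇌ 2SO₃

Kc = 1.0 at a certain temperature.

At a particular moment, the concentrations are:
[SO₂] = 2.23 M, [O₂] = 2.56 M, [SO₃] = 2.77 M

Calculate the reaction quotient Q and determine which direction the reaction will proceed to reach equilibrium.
Q = 0.603, Q < K, reaction proceeds forward (toward products)

Q = ([SO₃]^2) / ([SO₂]^2 × [O₂])
  = ((2.77)^2) / ((2.23)^2·(2.56)) = 7.6729/12.731 = 0.6027
Since Q = 0.6027 < Kc = 1.0, the reaction proceeds forward (toward products) to reach equilibrium.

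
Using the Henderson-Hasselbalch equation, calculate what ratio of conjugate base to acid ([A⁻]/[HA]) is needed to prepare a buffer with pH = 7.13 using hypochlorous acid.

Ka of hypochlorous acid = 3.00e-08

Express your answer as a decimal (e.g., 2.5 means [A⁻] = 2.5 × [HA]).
[A⁻]/[HA] = 0.405

pKa = −log(3.00e-08) = 7.5229. pH = pKa + log([A⁻]/[HA]). 7.13 = 7.5229 + log(ratio). log(ratio) = 7.13 − 7.5229 = -0.3929. ratio = 10^(-0.3929) = 0.405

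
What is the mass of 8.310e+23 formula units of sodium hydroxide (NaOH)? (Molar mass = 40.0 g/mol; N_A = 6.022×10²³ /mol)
Moles = 8.310e+23 ÷ 6.022×10²³ = 1.37994 mol
Mass = 1.37994 mol × 40.0 g/mol = 55.2 g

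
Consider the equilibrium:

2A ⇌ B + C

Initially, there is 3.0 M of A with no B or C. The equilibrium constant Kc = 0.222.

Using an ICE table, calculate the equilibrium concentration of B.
[B] = 0.728 M

ICE: [A] = 3.0 − 2x, [B] = [C] = x.
Kc = x²/(3.0 − 2x)² = 0.222 ⇒ √Kc = x/(3.0 − 2x).
x = √0.222·3.0/(1 + 2√0.222) = 0.47117·3.0/1.9423 = 0.72773.
[B] = x = 0.728 M.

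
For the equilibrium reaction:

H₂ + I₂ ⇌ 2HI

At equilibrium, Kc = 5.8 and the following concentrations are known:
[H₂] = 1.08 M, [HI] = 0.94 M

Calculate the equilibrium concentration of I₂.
[I₂] = 0.1411 M

Kc = ([HI]^2) / ([H₂] × [I₂]) = 5.8
[I₂]^1 = (product terms)/(Kc · other reactant terms) = 0.8836 / (5.8 · 1.08) = 0.14106
[I₂] = 0.1411 M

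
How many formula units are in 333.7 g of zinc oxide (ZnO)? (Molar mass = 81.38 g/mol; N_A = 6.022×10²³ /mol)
Moles = 333.7 g ÷ 81.38 g/mol = 4.10052 mol
Formula units = 4.10052 mol × 6.022×10²³ /mol = 2.469e+24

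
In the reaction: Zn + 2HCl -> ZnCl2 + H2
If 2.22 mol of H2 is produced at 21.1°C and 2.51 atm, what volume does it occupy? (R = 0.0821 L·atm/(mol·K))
T = 21.1°C + 273.15 = 294.25 K
V = nRT/P = (2.22 × 0.0821 × 294.25) / 2.51
V = 21.37 L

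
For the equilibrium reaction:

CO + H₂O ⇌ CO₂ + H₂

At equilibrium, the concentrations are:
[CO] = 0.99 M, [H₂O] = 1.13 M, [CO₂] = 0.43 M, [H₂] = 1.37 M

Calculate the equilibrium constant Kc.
K_c = 0.5266

Kc = ([CO₂] × [H₂]) / ([CO] × [H₂O])
   = ((0.43)·(1.37)) / ((0.99)·(1.13))
   = 0.5891 / 1.1187 = 0.5266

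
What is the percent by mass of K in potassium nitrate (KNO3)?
Mass of K in formula = 39.1 × 1 = 39.1 g/mol
Molar mass = 101.11 g/mol
% K = (39.1/101.11) × 100% = 38.67%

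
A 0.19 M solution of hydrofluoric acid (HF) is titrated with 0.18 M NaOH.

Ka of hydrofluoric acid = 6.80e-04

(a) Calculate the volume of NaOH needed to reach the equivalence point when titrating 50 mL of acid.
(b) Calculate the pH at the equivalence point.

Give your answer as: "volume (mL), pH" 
V = 52.8 mL, pH = 8.07

(a) At equivalence: moles acid = moles base.
moles acid = 0.19 × 0.05 = 0.0095 mol; V_NaOH = 0.0095/0.18 = 0.05278 L = 52.8 mL.
(b) At equivalence, all acid → conjugate base A⁻ at [A⁻] = 0.0095/0.1028 = 0.09243 M.
Kb = Kw/Ka = 1.0e-14/6.80e-04 = 1.471e-11; [OH⁻] = √(Kb·[A⁻]) = 1.166e-06; pOH = 5.93; pH = 14 − pOH = 8.07.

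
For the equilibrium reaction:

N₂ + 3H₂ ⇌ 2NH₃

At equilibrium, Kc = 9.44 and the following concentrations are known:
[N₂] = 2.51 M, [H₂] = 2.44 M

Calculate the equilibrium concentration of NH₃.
[NH₃] = 18.5527 M

Kc = ([NH₃]^2) / ([N₂] × [H₂]^3) = 9.44
[NH₃]^2 = Kc · (reactant terms)/(other product terms) = 9.44 · 36.462 / 1 = 344.2
[NH₃] = (344.2)^(1/2) = 18.5527 M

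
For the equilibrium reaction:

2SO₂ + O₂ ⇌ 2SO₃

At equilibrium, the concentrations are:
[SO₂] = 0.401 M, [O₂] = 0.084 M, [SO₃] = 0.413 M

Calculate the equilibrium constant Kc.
K_c = 12.6279

Kc = ([SO₃]^2) / ([SO₂]^2 × [O₂])
   = ((0.413)^2) / ((0.401)^2·(0.084))
   = 0.17057 / 0.013507 = 12.6279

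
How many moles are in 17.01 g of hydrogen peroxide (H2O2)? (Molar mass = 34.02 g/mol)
Moles = 17.01 g ÷ 34.02 g/mol = 0.5 mol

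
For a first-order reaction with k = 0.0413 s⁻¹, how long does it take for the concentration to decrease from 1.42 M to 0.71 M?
16.78 s

From ln[A] = ln[A]₀ - k·t: t = ln([A]₀/[A])/k = ln(1.42/0.71)/0.0413 = ln(2.0000)/0.0413 = 0.6931/0.0413 = 16.78 s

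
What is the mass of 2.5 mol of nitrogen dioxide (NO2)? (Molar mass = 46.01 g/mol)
Mass = 2.5 mol × 46.01 g/mol = 115 g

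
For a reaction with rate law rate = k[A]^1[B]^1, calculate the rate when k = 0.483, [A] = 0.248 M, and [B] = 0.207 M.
0.0248 M/s

rate = k·[A]^1·[B]^1 = 0.483·(0.248)^1·(0.207)^1 = 0.483·0.248·0.207 = 0.0248 M/s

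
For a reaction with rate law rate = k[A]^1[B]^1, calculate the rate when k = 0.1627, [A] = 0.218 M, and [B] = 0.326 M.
0.01156 M/s

rate = k·[A]^1·[B]^1 = 0.1627·(0.218)^1·(0.326)^1 = 0.1627·0.218·0.326 = 0.01156 M/s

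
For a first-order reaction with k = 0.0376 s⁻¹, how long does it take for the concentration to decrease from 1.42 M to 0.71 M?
18.43 s

From ln[A] = ln[A]₀ - k·t: t = ln([A]₀/[A])/k = ln(1.42/0.71)/0.0376 = ln(2.0000)/0.0376 = 0.6931/0.0376 = 18.43 s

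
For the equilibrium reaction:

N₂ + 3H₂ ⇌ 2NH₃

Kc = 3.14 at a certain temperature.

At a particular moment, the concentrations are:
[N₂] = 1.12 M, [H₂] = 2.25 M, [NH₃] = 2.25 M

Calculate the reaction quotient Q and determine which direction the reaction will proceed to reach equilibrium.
Q = 0.397, Q < K, reaction proceeds forward (toward products)

Q = ([NH₃]^2) / ([N₂] × [H₂]^3)
  = ((2.25)^2) / ((1.12)·(2.25)^3) = 5.0625/12.758 = 0.3968
Since Q = 0.3968 < Kc = 3.14, the reaction proceeds forward (toward products) to reach equilibrium.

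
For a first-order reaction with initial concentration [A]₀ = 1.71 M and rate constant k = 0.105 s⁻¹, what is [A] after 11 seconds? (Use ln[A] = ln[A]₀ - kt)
0.5387 M

ln[A] = ln[A]₀ - k·t = ln(1.71) - (0.105)·(11) = 0.5365 - 1.1550 = -0.6185
[A] = e^(-0.6185) = 0.5387 M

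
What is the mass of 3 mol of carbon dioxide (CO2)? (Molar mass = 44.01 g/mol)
Mass = 3 mol × 44.01 g/mol = 132 g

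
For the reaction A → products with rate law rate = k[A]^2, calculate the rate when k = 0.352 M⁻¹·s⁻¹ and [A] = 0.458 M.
0.07384 M/s

rate = k·[A]^2 = 0.352·(0.458)^2 = 0.352·0.209764 = 0.07384 M/s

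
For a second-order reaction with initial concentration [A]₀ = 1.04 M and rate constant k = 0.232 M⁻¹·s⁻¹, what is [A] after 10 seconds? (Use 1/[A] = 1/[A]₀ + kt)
0.3047 M

1/[A] = 1/[A]₀ + k·t = 1/1.04 + (0.232)·(10) = 0.9615 + 2.3200 = 3.2815
[A] = 1/3.2815 = 0.3047 M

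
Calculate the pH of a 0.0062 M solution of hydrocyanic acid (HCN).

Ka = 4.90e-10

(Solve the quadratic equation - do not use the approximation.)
pH = 5.76

x² + Ka×x - Ka×C = 0. Using quadratic formula: [H⁺] = 1.7427e-06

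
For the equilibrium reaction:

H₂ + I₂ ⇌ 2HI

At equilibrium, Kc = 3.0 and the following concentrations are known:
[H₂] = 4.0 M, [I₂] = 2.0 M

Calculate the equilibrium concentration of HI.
[HI] = 4.8990 M

Kc = ([HI]^2) / ([H₂] × [I₂]) = 3.0
[HI]^2 = Kc · (reactant terms)/(other product terms) = 3.0 · 8 / 1 = 24
[HI] = (24)^(1/2) = 4.8990 M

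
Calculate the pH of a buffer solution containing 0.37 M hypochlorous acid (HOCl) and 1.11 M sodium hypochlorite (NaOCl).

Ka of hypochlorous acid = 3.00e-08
pH = 8.00

pKa = -log(3.00e-08) = 7.52. pH = pKa + log([A⁻]/[HA]) = 7.52 + log(1.11/0.37)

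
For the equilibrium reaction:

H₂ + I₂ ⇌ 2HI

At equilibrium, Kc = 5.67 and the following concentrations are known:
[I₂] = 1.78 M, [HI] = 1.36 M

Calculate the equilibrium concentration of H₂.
[H₂] = 0.1833 M

Kc = ([HI]^2) / ([H₂] × [I₂]) = 5.67
[H₂]^1 = (product terms)/(Kc · other reactant terms) = 1.8496 / (5.67 · 1.78) = 0.18326
[H₂] = 0.1833 M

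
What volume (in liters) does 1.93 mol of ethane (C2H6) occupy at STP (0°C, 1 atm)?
At STP, 1 mol of gas occupies 22.4 L
Volume = 1.93 mol × 22.4 L/mol = 43.23 L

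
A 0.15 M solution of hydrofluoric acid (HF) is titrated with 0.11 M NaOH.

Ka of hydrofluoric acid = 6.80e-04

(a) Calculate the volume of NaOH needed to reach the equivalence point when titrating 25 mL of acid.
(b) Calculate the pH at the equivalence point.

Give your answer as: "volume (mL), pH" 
V = 34.1 mL, pH = 7.99

(a) At equivalence: moles acid = moles base.
moles acid = 0.15 × 0.025 = 0.00375 mol; V_NaOH = 0.00375/0.11 = 0.03409 L = 34.1 mL.
(b) At equivalence, all acid → conjugate base A⁻ at [A⁻] = 0.00375/0.05909 = 0.06346 M.
Kb = Kw/Ka = 1.0e-14/6.80e-04 = 1.471e-11; [OH⁻] = √(Kb·[A⁻]) = 9.661e-07; pOH = 6.01; pH = 14 − pOH = 7.99.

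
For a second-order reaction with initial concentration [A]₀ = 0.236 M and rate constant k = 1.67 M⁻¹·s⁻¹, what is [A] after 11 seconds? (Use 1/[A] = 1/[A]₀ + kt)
0.0442 M

1/[A] = 1/[A]₀ + k·t = 1/0.236 + (1.67)·(11) = 4.2373 + 18.3700 = 22.6073
[A] = 1/22.6073 = 0.0442 M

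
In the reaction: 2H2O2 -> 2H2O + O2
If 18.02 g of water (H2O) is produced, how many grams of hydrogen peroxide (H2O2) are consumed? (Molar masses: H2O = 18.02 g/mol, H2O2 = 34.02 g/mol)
Moles of H2O = 18.02 g ÷ 18.02 g/mol = 1 mol
Mole ratio: 2 mol H2O2 / 2 mol H2O
Moles of H2O2 = 1 × (2/2) = 1 mol
Mass of H2O2 = 1 mol × 34.02 g/mol = 34.02 g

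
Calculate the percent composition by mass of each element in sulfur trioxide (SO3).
S: 40.05%, O: 59.95%

Molar mass of SO3 = 80.07 g/mol
% S = (1 × 32.07) / 80.07 × 100% = 32.07 / 80.07 × 100% = 40.05%
% O = (3 × 16.0) / 80.07 × 100% = 48 / 80.07 × 100% = 59.95%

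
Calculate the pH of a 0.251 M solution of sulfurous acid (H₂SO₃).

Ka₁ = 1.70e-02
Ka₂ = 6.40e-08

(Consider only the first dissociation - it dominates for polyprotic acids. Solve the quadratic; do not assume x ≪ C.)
pH = 1.24

x² + Ka₁·x − Ka₁·C = 0 with Ka₁ = 1.70e-02, C = 0.251.
x = (−Ka₁ + √(Ka₁² + 4·Ka₁·C))/2 = 5.7373e-02 M, so pH = 1.24.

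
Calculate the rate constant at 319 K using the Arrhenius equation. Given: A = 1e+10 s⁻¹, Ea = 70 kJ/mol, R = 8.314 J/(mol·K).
3.45e-02 s⁻¹

k = A·exp(-Ea/(R·T)) = 1e+10·exp(-70000/(8.314·319)) = 1e+10·exp(-26.3935) = 1e+10·3.4470e-12 = 3.45e-02 s⁻¹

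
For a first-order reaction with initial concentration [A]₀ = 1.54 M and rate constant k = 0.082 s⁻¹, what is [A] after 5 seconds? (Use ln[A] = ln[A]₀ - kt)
1.0220 M

ln[A] = ln[A]₀ - k·t = ln(1.54) - (0.082)·(5) = 0.4318 - 0.4100 = 0.0218
[A] = e^(0.0218) = 1.0220 M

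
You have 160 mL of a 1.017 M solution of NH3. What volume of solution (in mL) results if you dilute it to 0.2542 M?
Using M₁V₁ = M₂V₂:
1.017 × 160 = 0.2542 × V₂
V₂ = (1.017 × 160) / 0.2542 = 640.1 mL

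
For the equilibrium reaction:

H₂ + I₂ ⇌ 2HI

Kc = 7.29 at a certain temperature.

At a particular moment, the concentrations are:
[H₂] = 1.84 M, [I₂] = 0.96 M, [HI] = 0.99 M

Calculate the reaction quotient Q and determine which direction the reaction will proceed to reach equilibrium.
Q = 0.555, Q < K, reaction proceeds forward (toward products)

Q = ([HI]^2) / ([H₂] × [I₂])
  = ((0.99)^2) / ((1.84)·(0.96)) = 0.9801/1.7664 = 0.5549
Since Q = 0.5549 < Kc = 7.29, the reaction proceeds forward (toward products) to reach equilibrium.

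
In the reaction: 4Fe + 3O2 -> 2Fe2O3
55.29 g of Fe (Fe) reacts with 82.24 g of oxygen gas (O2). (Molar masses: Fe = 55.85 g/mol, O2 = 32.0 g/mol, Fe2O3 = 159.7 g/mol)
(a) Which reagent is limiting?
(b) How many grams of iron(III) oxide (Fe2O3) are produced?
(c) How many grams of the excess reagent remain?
(a) Fe, (b) 79.05 g, (c) 58.48 g

Moles of Fe = 55.29 g ÷ 55.85 g/mol = 0.989973 mol
Moles of O2 = 82.24 g ÷ 32.0 g/mol = 2.57 mol
Moles ÷ coefficient: Fe: 0.989973/4 = 0.2475, O2: 2.57/3 = 0.8567
(a) Fe has the smaller value, so Fe is the limiting reagent.
(b) Moles of Fe2O3 = 0.989973 mol Fe × (2/4) = 0.494987 mol; mass = 0.494987 mol × 159.7 g/mol = 79.05 g
(c) O2 consumed = 0.989973 × (3/4) = 0.74248 mol; remaining = 2.57 − 0.74248 = 1.82752 mol; mass = 1.82752 mol × 32.0 g/mol = 58.48 g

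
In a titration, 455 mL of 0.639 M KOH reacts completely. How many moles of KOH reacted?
Moles = Molarity × Volume (L)
Moles = 0.639 M × 0.455 L = 0.2907 mol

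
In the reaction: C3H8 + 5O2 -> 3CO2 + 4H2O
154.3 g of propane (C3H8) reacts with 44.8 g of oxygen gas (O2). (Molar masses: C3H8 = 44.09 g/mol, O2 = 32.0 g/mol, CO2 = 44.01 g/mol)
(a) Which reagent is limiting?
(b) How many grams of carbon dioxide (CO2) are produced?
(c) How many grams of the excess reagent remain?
(a) O2, (b) 36.97 g, (c) 142 g

Moles of C3H8 = 154.3 g ÷ 44.09 g/mol = 3.49966 mol
Moles of O2 = 44.8 g ÷ 32.0 g/mol = 1.4 mol
Moles ÷ coefficient: C3H8: 3.49966/1 = 3.5, O2: 1.4/5 = 0.28
(a) O2 has the smaller value, so O2 is the limiting reagent.
(b) Moles of CO2 = 1.4 mol O2 × (3/5) = 0.84 mol; mass = 0.84 mol × 44.01 g/mol = 36.97 g
(c) C3H8 consumed = 1.4 × (1/5) = 0.28 mol; remaining = 3.49966 − 0.28 = 3.21966 mol; mass = 3.21966 mol × 44.09 g/mol = 142 g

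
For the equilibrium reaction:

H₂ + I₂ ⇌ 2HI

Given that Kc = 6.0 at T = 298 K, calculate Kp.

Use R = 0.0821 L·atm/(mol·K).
K_p = 6.0000

Δn = (moles gaseous products) − (moles gaseous reactants) = 0
T = 298 K; RT = 0.0821 × 298 = 24.4658
Kp = Kc·(RT)^Δn = 6.0 × (24.4658)^0 = 6.0 × 1 = 6.0000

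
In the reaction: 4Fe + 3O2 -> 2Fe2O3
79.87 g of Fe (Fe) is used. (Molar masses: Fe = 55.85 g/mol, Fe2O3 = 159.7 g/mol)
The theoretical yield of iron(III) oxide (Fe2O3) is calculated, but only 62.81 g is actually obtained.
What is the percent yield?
Moles of Fe = 79.87 g ÷ 55.85 g/mol = 1.43008 mol
Mole ratio: 2 mol Fe2O3 / 4 mol Fe
Moles of Fe2O3 = 1.43008 × (2/4) = 0.71504 mol
Theoretical yield = 0.71504 mol × 159.7 g/mol = 114.19 g
Actual yield = 62.81 g
Percent yield = (62.81 / 114.19) × 100% = 55.0%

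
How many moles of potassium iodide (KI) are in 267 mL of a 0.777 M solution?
Moles = Molarity × Volume (L)
Moles = 0.777 M × 0.267 L = 0.2075 mol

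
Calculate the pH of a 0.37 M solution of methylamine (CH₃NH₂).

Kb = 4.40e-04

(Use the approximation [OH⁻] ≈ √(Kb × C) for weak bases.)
pH = 12.11

[OH⁻] = √(Kb × C) = √(4.40e-04 × 0.37) = 1.2759e-02. pOH = 1.89, pH = 14 - pOH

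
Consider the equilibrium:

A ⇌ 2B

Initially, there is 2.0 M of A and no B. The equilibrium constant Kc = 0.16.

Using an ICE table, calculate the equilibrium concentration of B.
[B] = 0.527 M

ICE: [A] = 2.0 − x, [B] = 2x.
Kc = (2x)²/(2.0 − x) = 0.16 ⇒ 4x² + 0.16x − 0.32 = 0.
x = (−0.16 + √(0.16² + 4·4·0.32))/(2·4) = (−0.16 + √5.1456)/8 = 0.26355.
[B] = 2x = 0.527 M.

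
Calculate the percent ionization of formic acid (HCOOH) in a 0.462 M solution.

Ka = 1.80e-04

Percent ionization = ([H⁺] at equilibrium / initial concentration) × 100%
Percent ionization = 1.95%

Let x = [H⁺]. Ka = x²/(C - x) ⇒ x² + (1.80e-04)x - (1.80e-04)(0.462) = 0. x = 9.0297e-03. Percent = (9.0297e-03/0.462) × 100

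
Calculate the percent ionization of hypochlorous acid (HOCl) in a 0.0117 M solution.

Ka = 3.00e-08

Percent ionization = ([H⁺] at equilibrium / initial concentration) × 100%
Percent ionization = 0.16%

Let x = [H⁺]. Ka = x²/(C - x) ⇒ x² + (3.00e-08)x - (3.00e-08)(0.0117) = 0. x = 1.8720e-05. Percent = (1.8720e-05/0.0117) × 100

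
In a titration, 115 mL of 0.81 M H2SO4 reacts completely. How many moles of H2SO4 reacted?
Moles = Molarity × Volume (L)
Moles = 0.81 M × 0.115 L = 0.09315 mol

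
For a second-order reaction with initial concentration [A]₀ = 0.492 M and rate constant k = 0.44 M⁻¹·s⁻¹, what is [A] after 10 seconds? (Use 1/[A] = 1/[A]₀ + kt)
0.1555 M

1/[A] = 1/[A]₀ + k·t = 1/0.492 + (0.44)·(10) = 2.0325 + 4.4000 = 6.4325
[A] = 1/6.4325 = 0.1555 M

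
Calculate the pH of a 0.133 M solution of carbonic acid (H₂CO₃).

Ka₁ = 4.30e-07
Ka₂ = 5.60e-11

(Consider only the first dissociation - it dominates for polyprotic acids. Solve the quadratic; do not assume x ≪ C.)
pH = 3.62

x² + Ka₁·x − Ka₁·C = 0 with Ka₁ = 4.30e-07, C = 0.133.
x = (−Ka₁ + √(Ka₁² + 4·Ka₁·C))/2 = 2.3893e-04 M, so pH = 3.62.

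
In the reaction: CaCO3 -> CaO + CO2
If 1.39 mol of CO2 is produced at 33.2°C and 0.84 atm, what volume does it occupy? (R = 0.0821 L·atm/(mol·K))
T = 33.2°C + 273.15 = 306.35 K
V = nRT/P = (1.39 × 0.0821 × 306.35) / 0.84
V = 41.62 L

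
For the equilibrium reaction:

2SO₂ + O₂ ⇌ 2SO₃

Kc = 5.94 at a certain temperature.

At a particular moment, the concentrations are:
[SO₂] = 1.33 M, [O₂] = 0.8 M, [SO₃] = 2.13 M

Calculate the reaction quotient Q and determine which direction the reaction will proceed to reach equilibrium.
Q = 3.206, Q < K, reaction proceeds forward (toward products)

Q = ([SO₃]^2) / ([SO₂]^2 × [O₂])
  = ((2.13)^2) / ((1.33)^2·(0.8)) = 4.5369/1.4151 = 3.206
Since Q = 3.206 < Kc = 5.94, the reaction proceeds forward (toward products) to reach equilibrium.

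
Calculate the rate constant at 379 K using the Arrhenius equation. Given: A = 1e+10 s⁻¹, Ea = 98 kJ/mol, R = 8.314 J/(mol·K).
3.11e-04 s⁻¹

k = A·exp(-Ea/(R·T)) = 1e+10·exp(-98000/(8.314·379)) = 1e+10·exp(-31.1012) = 1e+10·3.1112e-14 = 3.11e-04 s⁻¹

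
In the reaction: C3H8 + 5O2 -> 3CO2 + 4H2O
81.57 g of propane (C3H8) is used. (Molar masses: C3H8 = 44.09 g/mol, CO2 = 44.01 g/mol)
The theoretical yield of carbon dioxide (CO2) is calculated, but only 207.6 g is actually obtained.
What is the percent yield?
Moles of C3H8 = 81.57 g ÷ 44.09 g/mol = 1.85008 mol
Mole ratio: 3 mol CO2 / 1 mol C3H8
Moles of CO2 = 1.85008 × (3/1) = 5.55024 mol
Theoretical yield = 5.55024 mol × 44.01 g/mol = 244.27 g
Actual yield = 207.6 g
Percent yield = (207.6 / 244.27) × 100% = 85.0%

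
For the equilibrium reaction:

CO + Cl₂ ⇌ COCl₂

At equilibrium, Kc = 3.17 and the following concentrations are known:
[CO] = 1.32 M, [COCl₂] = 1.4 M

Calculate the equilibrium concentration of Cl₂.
[Cl₂] = 0.3346 M

Kc = ([COCl₂]) / ([CO] × [Cl₂]) = 3.17
[Cl₂]^1 = (product terms)/(Kc · other reactant terms) = 1.4 / (3.17 · 1.32) = 0.33458
[Cl₂] = 0.3346 M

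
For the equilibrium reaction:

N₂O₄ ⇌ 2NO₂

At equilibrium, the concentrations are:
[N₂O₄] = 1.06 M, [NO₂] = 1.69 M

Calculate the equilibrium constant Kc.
K_c = 2.6944

Kc = ([NO₂]^2) / ([N₂O₄])
   = ((1.69)^2) / ((1.06))
   = 2.8561 / 1.06 = 2.6944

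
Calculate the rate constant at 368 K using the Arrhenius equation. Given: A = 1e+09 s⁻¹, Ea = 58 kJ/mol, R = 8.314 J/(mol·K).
5.85e+00 s⁻¹

k = A·exp(-Ea/(R·T)) = 1e+09·exp(-58000/(8.314·368)) = 1e+09·exp(-18.9570) = 1e+09·5.8488e-09 = 5.85e+00 s⁻¹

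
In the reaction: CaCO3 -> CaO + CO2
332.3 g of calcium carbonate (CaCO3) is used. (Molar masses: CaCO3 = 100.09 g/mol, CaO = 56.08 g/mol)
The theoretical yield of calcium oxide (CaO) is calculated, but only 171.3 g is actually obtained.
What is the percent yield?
Moles of CaCO3 = 332.3 g ÷ 100.09 g/mol = 3.32001 mol
Mole ratio: 1 mol CaO / 1 mol CaCO3
Moles of CaO = 3.32001 × (1/1) = 3.32001 mol
Theoretical yield = 3.32001 mol × 56.08 g/mol = 186.19 g
Actual yield = 171.3 g
Percent yield = (171.3 / 186.19) × 100% = 92.0%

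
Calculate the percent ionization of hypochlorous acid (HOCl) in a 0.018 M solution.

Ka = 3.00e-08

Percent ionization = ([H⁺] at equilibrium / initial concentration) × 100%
Percent ionization = 0.129%

Let x = [H⁺]. Ka = x²/(C - x) ⇒ x² + (3.00e-08)x - (3.00e-08)(0.018) = 0. x = 2.3223e-05. Percent = (2.3223e-05/0.018) × 100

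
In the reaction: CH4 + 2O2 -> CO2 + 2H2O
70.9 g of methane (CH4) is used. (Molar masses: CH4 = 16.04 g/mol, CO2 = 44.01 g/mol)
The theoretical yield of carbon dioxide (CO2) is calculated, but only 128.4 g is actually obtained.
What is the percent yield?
Moles of CH4 = 70.9 g ÷ 16.04 g/mol = 4.4202 mol
Mole ratio: 1 mol CO2 / 1 mol CH4
Moles of CO2 = 4.4202 × (1/1) = 4.4202 mol
Theoretical yield = 4.4202 mol × 44.01 g/mol = 194.53 g
Actual yield = 128.4 g
Percent yield = (128.4 / 194.53) × 100% = 66.0%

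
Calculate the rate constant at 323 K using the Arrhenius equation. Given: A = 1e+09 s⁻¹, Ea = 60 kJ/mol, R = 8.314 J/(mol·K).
1.98e-01 s⁻¹

k = A·exp(-Ea/(R·T)) = 1e+09·exp(-60000/(8.314·323)) = 1e+09·exp(-22.3429) = 1e+09·1.9798e-10 = 1.98e-01 s⁻¹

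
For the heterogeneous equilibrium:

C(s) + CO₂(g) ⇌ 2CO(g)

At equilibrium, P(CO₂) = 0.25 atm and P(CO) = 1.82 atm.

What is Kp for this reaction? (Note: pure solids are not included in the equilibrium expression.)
K_p = 13.250

Solid C is excluded.
Kp = P(CO)²/P(CO₂) = (1.82)²/0.25 = 3.312/0.25 = 13.250.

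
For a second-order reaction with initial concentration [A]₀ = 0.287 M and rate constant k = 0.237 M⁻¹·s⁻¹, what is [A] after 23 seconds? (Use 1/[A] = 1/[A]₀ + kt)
0.1119 M

1/[A] = 1/[A]₀ + k·t = 1/0.287 + (0.237)·(23) = 3.4843 + 5.4510 = 8.9353
[A] = 1/8.9353 = 0.1119 M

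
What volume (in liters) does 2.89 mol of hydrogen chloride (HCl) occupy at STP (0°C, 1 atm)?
At STP, 1 mol of gas occupies 22.4 L
Volume = 2.89 mol × 22.4 L/mol = 64.74 L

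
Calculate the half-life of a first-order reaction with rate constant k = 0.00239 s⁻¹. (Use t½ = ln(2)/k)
290.02 s

t½ = ln(2)/k = 0.6931/0.00239 = 290.02 s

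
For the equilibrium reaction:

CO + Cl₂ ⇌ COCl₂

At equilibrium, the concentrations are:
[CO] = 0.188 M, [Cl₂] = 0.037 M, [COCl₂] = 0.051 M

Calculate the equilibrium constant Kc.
K_c = 7.3318

Kc = ([COCl₂]) / ([CO] × [Cl₂])
   = ((0.051)) / ((0.188)·(0.037))
   = 0.051 / 0.006956 = 7.3318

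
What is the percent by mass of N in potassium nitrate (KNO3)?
Mass of N in formula = 14.01 × 1 = 14.01 g/mol
Molar mass = 101.11 g/mol
% N = (14.01/101.11) × 100% = 13.86%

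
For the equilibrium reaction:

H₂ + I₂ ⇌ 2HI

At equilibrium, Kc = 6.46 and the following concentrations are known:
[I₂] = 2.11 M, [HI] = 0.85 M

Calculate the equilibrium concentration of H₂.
[H₂] = 0.0530 M

Kc = ([HI]^2) / ([H₂] × [I₂]) = 6.46
[H₂]^1 = (product terms)/(Kc · other reactant terms) = 0.7225 / (6.46 · 2.11) = 0.053006
[H₂] = 0.0530 M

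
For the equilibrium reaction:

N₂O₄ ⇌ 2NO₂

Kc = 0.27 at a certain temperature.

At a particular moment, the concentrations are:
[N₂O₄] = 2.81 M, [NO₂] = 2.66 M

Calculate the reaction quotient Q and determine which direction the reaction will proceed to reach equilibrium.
Q = 2.518, Q > K, reaction proceeds reverse (toward reactants)

Q = ([NO₂]^2) / ([N₂O₄])
  = ((2.66)^2) / ((2.81)) = 7.0756/2.81 = 2.518
Since Q = 2.518 > Kc = 0.27, the reaction proceeds reverse (toward reactants) to reach equilibrium.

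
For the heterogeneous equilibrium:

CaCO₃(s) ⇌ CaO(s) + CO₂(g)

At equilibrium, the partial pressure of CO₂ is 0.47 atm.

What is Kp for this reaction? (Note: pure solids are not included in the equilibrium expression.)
K_p = 0.47

Solids (CaCO₃, CaO) have activity 1 and are excluded.
Kp = P(CO₂) = 0.47.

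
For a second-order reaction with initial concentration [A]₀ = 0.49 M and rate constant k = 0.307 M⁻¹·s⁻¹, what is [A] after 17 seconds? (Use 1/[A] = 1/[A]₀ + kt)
0.1377 M

1/[A] = 1/[A]₀ + k·t = 1/0.49 + (0.307)·(17) = 2.0408 + 5.2190 = 7.2598
[A] = 1/7.2598 = 0.1377 M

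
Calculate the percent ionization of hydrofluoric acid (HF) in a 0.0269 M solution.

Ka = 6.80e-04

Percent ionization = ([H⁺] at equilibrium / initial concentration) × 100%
Percent ionization = 14.7%

Let x = [H⁺]. Ka = x²/(C - x) ⇒ x² + (6.80e-04)x - (6.80e-04)(0.0269) = 0. x = 3.9504e-03. Percent = (3.9504e-03/0.0269) × 100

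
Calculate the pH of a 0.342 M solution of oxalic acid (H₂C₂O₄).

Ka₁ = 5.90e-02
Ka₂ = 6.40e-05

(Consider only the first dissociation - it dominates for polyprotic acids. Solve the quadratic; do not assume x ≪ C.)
pH = 0.94

x² + Ka₁·x − Ka₁·C = 0 with Ka₁ = 5.90e-02, C = 0.342.
x = (−Ka₁ + √(Ka₁² + 4·Ka₁·C))/2 = 1.1558e-01 M, so pH = 0.94.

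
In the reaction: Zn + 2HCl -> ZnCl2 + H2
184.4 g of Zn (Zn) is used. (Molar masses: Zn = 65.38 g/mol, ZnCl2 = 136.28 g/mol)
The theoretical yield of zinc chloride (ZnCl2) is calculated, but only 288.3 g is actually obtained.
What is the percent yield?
Moles of Zn = 184.4 g ÷ 65.38 g/mol = 2.82043 mol
Mole ratio: 1 mol ZnCl2 / 1 mol Zn
Moles of ZnCl2 = 2.82043 × (1/1) = 2.82043 mol
Theoretical yield = 2.82043 mol × 136.28 g/mol = 384.37 g
Actual yield = 288.3 g
Percent yield = (288.3 / 384.37) × 100% = 75.0%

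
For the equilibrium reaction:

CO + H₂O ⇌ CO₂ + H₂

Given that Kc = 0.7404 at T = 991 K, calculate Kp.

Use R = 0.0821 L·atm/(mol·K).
K_p = 0.7404

Δn = (moles gaseous products) − (moles gaseous reactants) = 0
T = 991 K; RT = 0.0821 × 991 = 81.3611
Kp = Kc·(RT)^Δn = 0.7404 × (81.3611)^0 = 0.7404 × 1 = 0.7404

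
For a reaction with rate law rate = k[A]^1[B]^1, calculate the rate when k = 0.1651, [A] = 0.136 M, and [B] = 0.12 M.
0.002694 M/s

rate = k·[A]^1·[B]^1 = 0.1651·(0.136)^1·(0.12)^1 = 0.1651·0.136·0.12 = 0.002694 M/s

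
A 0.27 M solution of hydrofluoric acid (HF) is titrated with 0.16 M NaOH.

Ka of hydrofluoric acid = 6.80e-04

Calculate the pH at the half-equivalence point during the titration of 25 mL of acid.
pH = pKa = 3.17

At the half-equivalence point, [HA] = [A⁻], so by Henderson–Hasselbalch pH = pKa + log(1) = pKa.
pKa = −log(6.80e-04) = 3.17.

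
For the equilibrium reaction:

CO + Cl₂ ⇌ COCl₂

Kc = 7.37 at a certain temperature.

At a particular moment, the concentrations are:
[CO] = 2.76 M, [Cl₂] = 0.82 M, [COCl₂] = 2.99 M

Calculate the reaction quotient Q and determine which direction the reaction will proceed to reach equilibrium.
Q = 1.321, Q < K, reaction proceeds forward (toward products)

Q = ([COCl₂]) / ([CO] × [Cl₂])
  = ((2.99)) / ((2.76)·(0.82)) = 2.99/2.2632 = 1.321
Since Q = 1.321 < Kc = 7.37, the reaction proceeds forward (toward products) to reach equilibrium.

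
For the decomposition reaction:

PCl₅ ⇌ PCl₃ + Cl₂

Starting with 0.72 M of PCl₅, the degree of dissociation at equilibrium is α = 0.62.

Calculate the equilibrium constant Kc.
K_c = 0.7283

x = α·[A]₀ = 0.62 × 0.72 = 0.4464 M dissociated.
At eq: [PCl₅] = 0.72 − 0.4464 = 0.2736 M; [PCl₃] = [Cl₂] = x = 0.4464 M.
Kc = [PCl₃][Cl₂]/[PCl₅] = (0.4464)²/0.2736 = 0.7283.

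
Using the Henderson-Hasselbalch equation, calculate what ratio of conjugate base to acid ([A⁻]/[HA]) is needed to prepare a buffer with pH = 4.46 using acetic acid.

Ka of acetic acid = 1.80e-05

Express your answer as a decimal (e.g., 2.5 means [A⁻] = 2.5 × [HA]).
[A⁻]/[HA] = 0.519

pKa = −log(1.80e-05) = 4.7447. pH = pKa + log([A⁻]/[HA]). 4.46 = 4.7447 + log(ratio). log(ratio) = 4.46 − 4.7447 = -0.2847. ratio = 10^(-0.2847) = 0.519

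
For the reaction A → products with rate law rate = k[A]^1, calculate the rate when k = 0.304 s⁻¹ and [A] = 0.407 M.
0.1237 M/s

rate = k·[A]^1 = 0.304·(0.407)^1 = 0.304·0.407 = 0.1237 M/s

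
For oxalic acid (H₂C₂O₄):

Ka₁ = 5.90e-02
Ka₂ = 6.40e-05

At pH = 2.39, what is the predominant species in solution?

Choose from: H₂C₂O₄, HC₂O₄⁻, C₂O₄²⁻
HC₂O₄⁻

pKa1 = 1.23, pKa2 = 4.19. Each pKa is the crossover between adjacent species; pH = 2.39 lies in the region where HC₂O₄⁻ predominates.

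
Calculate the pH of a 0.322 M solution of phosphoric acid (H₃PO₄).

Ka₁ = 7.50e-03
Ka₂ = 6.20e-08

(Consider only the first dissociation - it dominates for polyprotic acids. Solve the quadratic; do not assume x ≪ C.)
pH = 1.34

x² + Ka₁·x − Ka₁·C = 0 with Ka₁ = 7.50e-03, C = 0.322.
x = (−Ka₁ + √(Ka₁² + 4·Ka₁·C))/2 = 4.5536e-02 M, so pH = 1.34.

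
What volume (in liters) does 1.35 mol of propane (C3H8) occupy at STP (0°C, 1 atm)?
At STP, 1 mol of gas occupies 22.4 L
Volume = 1.35 mol × 22.4 L/mol = 30.24 L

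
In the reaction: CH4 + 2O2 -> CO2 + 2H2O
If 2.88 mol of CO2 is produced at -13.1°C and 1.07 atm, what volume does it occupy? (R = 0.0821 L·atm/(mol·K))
T = -13.1°C + 273.15 = 260.05 K
V = nRT/P = (2.88 × 0.0821 × 260.05) / 1.07
V = 57.47 L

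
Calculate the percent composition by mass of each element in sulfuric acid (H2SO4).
H: 2.06%, S: 32.69%, O: 65.25%

Molar mass of H2SO4 = 98.09 g/mol
% H = (2 × 1.008) / 98.09 × 100% = 2.016 / 98.09 × 100% = 2.06%
% S = (1 × 32.07) / 98.09 × 100% = 32.07 / 98.09 × 100% = 32.69%
% O = (4 × 16.0) / 98.09 × 100% = 64 / 98.09 × 100% = 65.25%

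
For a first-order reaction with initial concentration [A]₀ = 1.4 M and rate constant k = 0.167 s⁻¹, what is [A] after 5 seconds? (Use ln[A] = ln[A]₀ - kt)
0.6074 M

ln[A] = ln[A]₀ - k·t = ln(1.4) - (0.167)·(5) = 0.3365 - 0.8350 = -0.4985
[A] = e^(-0.4985) = 0.6074 M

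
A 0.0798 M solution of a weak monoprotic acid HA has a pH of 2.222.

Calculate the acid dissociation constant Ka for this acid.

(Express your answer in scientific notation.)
K_a = 4.87e-04

[H⁺] = 10^(−pH) = 10^(−2.222) = 5.998e-03 M. For HA ⇌ H⁺ + A⁻, Ka = x²/(C − x) = (5.998e-03)²/(0.0798 − 5.998e-03) = 4.87e-04.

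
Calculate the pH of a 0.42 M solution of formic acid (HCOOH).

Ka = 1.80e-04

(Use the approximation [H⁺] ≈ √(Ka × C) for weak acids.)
pH = 2.06

[H⁺] = √(Ka × C) = √(1.80e-04 × 0.42) = 8.6948e-03. pH = -log(8.6948e-03)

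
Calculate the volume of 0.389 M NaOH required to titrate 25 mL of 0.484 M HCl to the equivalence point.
V_{base} = 31.1 mL

At equivalence: moles acid = moles base.
moles HCl = 0.484 M × 0.025 L = 0.0121 mol
V_NaOH = 0.0121 mol ÷ 0.389 M = 0.03111 L = 31.1 mL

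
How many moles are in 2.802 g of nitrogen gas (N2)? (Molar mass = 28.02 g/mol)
Moles = 2.802 g ÷ 28.02 g/mol = 0.1 mol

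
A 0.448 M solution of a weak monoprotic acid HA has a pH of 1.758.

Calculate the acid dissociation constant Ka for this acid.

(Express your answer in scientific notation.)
K_a = 7.08e-04

[H⁺] = 10^(−pH) = 10^(−1.758) = 1.746e-02 M. For HA ⇌ H⁺ + A⁻, Ka = x²/(C − x) = (1.746e-02)²/(0.448 − 1.746e-02) = 7.08e-04.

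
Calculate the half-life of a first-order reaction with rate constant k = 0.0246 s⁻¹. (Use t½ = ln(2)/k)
28.18 s

t½ = ln(2)/k = 0.6931/0.0246 = 28.18 s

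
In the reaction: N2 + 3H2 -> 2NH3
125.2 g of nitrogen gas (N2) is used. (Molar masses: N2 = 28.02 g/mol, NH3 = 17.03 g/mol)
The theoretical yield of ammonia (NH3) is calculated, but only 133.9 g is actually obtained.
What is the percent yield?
Moles of N2 = 125.2 g ÷ 28.02 g/mol = 4.46824 mol
Mole ratio: 2 mol NH3 / 1 mol N2
Moles of NH3 = 4.46824 × (2/1) = 8.93647 mol
Theoretical yield = 8.93647 mol × 17.03 g/mol = 152.19 g
Actual yield = 133.9 g
Percent yield = (133.9 / 152.19) × 100% = 88.0%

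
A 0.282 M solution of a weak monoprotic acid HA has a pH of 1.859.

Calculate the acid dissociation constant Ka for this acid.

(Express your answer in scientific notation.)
K_a = 7.14e-04

[H⁺] = 10^(−pH) = 10^(−1.859) = 1.384e-02 M. For HA ⇌ H⁺ + A⁻, Ka = x²/(C − x) = (1.384e-02)²/(0.282 − 1.384e-02) = 7.14e-04.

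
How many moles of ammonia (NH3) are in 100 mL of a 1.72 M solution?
Moles = Molarity × Volume (L)
Moles = 1.72 M × 0.1 L = 0.172 mol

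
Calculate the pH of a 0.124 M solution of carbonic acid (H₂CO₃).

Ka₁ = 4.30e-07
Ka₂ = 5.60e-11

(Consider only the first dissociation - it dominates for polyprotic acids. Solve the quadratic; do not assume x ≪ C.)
pH = 3.64

x² + Ka₁·x − Ka₁·C = 0 with Ka₁ = 4.30e-07, C = 0.124.
x = (−Ka₁ + √(Ka₁² + 4·Ka₁·C))/2 = 2.3070e-04 M, so pH = 3.64.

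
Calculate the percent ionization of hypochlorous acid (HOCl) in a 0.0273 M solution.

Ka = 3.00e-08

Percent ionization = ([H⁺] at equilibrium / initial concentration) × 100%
Percent ionization = 0.105%

Let x = [H⁺]. Ka = x²/(C - x) ⇒ x² + (3.00e-08)x - (3.00e-08)(0.0273) = 0. x = 2.8603e-05. Percent = (2.8603e-05/0.0273) × 100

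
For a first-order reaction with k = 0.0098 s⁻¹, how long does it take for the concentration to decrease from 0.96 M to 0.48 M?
70.73 s

From ln[A] = ln[A]₀ - k·t: t = ln([A]₀/[A])/k = ln(0.96/0.48)/0.0098 = ln(2.0000)/0.0098 = 0.6931/0.0098 = 70.73 s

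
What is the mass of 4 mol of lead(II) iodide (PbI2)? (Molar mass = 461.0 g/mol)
Mass = 4 mol × 461.0 g/mol = 1844 g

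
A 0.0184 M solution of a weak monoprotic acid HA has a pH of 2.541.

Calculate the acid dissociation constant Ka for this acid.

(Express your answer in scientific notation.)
K_a = 5.33e-04

[H⁺] = 10^(−pH) = 10^(−2.541) = 2.877e-03 M. For HA ⇌ H⁺ + A⁻, Ka = x²/(C − x) = (2.877e-03)²/(0.0184 − 2.877e-03) = 5.33e-04.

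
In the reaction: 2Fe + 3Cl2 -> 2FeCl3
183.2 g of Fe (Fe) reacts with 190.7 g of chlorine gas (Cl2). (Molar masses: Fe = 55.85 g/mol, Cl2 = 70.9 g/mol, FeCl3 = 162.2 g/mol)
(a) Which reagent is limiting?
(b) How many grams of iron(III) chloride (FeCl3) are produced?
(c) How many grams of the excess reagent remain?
(a) Cl2, (b) 290.8 g, (c) 83.05 g

Moles of Fe = 183.2 g ÷ 55.85 g/mol = 3.28021 mol
Moles of Cl2 = 190.7 g ÷ 70.9 g/mol = 2.6897 mol
Moles ÷ coefficient: Fe: 3.28021/2 = 1.64, Cl2: 2.6897/3 = 0.8966
(a) Cl2 has the smaller value, so Cl2 is the limiting reagent.
(b) Moles of FeCl3 = 2.6897 mol Cl2 × (2/3) = 1.79314 mol; mass = 1.79314 mol × 162.2 g/mol = 290.8 g
(c) Fe consumed = 2.6897 × (2/3) = 1.79314 mol; remaining = 3.28021 − 1.79314 = 1.48708 mol; mass = 1.48708 mol × 55.85 g/mol = 83.05 g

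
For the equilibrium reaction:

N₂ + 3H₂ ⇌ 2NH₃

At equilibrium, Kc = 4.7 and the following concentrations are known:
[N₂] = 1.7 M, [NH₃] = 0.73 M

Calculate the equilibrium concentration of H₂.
[H₂] = 0.4055 M

Kc = ([NH₃]^2) / ([N₂] × [H₂]^3) = 4.7
[H₂]^3 = (product terms)/(Kc · other reactant terms) = 0.5329 / (4.7 · 1.7) = 0.066696
[H₂] = (0.066696)^(1/3) = 0.4055 M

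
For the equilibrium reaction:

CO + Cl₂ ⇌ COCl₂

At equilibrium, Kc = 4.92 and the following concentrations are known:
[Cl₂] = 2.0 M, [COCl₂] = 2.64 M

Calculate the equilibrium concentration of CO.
[CO] = 0.2683 M

Kc = ([COCl₂]) / ([CO] × [Cl₂]) = 4.92
[CO]^1 = (product terms)/(Kc · other reactant terms) = 2.64 / (4.92 · 2) = 0.26829
[CO] = 0.2683 M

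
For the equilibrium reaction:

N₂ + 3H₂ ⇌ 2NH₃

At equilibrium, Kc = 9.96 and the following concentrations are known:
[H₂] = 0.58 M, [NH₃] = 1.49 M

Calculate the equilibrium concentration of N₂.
[N₂] = 1.1424 M

Kc = ([NH₃]^2) / ([N₂] × [H₂]^3) = 9.96
[N₂]^1 = (product terms)/(Kc · other reactant terms) = 2.2201 / (9.96 · 0.19511) = 1.1424
[N₂] = 1.1424 M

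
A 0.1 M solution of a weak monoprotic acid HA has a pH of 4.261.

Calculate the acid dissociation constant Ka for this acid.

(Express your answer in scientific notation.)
K_a = 3.01e-08

[H⁺] = 10^(−pH) = 10^(−4.261) = 5.483e-05 M. For HA ⇌ H⁺ + A⁻, Ka = x²/(C − x) = (5.483e-05)²/(0.1 − 5.483e-05) = 3.01e-08.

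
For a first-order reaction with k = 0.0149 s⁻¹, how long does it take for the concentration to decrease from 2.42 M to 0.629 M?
90.43 s

From ln[A] = ln[A]₀ - k·t: t = ln([A]₀/[A])/k = ln(2.42/0.629)/0.0149 = ln(3.8474)/0.0149 = 1.3474/0.0149 = 90.43 s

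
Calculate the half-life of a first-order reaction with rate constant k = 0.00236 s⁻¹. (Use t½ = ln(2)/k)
293.71 s

t½ = ln(2)/k = 0.6931/0.00236 = 293.71 s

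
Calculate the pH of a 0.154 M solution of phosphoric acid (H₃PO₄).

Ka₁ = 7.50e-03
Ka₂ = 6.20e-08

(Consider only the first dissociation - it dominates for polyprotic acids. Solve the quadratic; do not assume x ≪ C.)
pH = 1.52

x² + Ka₁·x − Ka₁·C = 0 with Ka₁ = 7.50e-03, C = 0.154.
x = (−Ka₁ + √(Ka₁² + 4·Ka₁·C))/2 = 3.0442e-02 M, so pH = 1.52.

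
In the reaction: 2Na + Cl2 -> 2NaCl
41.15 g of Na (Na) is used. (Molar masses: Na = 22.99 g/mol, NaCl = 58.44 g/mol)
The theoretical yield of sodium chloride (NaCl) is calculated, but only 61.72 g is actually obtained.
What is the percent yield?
Moles of Na = 41.15 g ÷ 22.99 g/mol = 1.78991 mol
Mole ratio: 2 mol NaCl / 2 mol Na
Moles of NaCl = 1.78991 × (2/2) = 1.78991 mol
Theoretical yield = 1.78991 mol × 58.44 g/mol = 104.6 g
Actual yield = 61.72 g
Percent yield = (61.72 / 104.6) × 100% = 59.0%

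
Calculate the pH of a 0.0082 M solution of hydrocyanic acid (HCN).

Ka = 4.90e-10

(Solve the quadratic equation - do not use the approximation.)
pH = 5.70

x² + Ka×x - Ka×C = 0. Using quadratic formula: [H⁺] = 2.0042e-06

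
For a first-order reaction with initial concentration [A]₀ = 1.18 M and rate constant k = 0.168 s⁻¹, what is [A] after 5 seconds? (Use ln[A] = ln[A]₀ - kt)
0.5094 M

ln[A] = ln[A]₀ - k·t = ln(1.18) - (0.168)·(5) = 0.1655 - 0.8400 = -0.6745
[A] = e^(-0.6745) = 0.5094 M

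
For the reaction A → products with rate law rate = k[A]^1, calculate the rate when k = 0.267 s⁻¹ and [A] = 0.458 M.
0.1223 M/s

rate = k·[A]^1 = 0.267·(0.458)^1 = 0.267·0.458 = 0.1223 M/s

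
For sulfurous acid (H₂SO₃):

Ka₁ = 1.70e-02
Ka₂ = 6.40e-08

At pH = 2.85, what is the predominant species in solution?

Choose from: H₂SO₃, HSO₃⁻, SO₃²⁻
HSO₃⁻

pKa1 = 1.77, pKa2 = 7.19. Each pKa is the crossover between adjacent species; pH = 2.85 lies in the region where HSO₃⁻ predominates.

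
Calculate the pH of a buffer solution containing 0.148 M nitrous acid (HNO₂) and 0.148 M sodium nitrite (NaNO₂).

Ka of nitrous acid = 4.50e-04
pH = 3.35

pKa = -log(4.50e-04) = 3.35. pH = pKa + log([A⁻]/[HA]) = 3.35 + log(0.148/0.148)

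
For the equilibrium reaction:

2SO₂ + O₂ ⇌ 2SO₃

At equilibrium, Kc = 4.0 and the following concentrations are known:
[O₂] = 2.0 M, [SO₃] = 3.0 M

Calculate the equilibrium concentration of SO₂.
[SO₂] = 1.0607 M

Kc = ([SO₃]^2) / ([SO₂]^2 × [O₂]) = 4.0
[SO₂]^2 = (product terms)/(Kc · other reactant terms) = 9 / (4.0 · 2) = 1.125
[SO₂] = (1.125)^(1/2) = 1.0607 M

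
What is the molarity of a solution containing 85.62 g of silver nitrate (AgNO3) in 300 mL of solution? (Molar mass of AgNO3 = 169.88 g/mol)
Moles of AgNO3 = 85.62 g ÷ 169.88 g/mol = 0.504003 mol
Volume = 300 mL = 0.3 L
Molarity = 0.504003 mol ÷ 0.3 L = 1.68 M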